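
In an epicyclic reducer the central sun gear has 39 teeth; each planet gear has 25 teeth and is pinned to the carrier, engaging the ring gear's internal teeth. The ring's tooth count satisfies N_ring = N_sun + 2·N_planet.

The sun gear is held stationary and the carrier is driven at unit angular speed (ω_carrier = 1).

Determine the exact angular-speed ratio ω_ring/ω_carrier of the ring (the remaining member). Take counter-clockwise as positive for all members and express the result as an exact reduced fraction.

N_ring = 39 + 2·25 = 89
39(ω_s−ω_c) = −89(ω_r−ω_c),  ω_s=0, ω_c=1
ω_r = 1 − (39/89)(0−1) = 128/89
ω_r/ω_c = 128/89

128/89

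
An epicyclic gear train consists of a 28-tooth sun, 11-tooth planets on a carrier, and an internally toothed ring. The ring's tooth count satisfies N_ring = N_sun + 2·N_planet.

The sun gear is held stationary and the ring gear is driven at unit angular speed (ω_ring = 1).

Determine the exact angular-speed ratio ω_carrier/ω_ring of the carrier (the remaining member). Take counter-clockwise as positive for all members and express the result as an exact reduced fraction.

25/39

N_ring = 28 + 2·11 = 50
28(ω_s−ω_c) = −50(ω_r−ω_c),  ω_s=0, ω_r=1
28(0−ω_c) = −50(1−ω_c)  ⇒  78ω_c = 50  ⇒  ω_c = 25/39
ω_c/ω_r = 25/39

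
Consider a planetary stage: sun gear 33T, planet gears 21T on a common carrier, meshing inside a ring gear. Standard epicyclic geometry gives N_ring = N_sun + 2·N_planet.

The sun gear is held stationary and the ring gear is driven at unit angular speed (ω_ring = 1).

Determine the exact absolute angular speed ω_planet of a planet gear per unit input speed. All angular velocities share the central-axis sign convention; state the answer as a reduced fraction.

25/14

N_ring = 33 + 2·21 = 75
33(ω_s−ω_c) = −75(ω_r−ω_c),  ω_s=0, ω_r=1
33(0−ω_c) = −75(1−ω_c)  ⇒  108ω_c = 75  ⇒  ω_c = 25/36
sun–planet: 33·(0−25/36) = −21·(ω_p−ω_c)  ⇒  ω_p−ω_c = −(33/21)·(-25/36) = 275/252
ω_p = 25/36 + 275/252 = 25/14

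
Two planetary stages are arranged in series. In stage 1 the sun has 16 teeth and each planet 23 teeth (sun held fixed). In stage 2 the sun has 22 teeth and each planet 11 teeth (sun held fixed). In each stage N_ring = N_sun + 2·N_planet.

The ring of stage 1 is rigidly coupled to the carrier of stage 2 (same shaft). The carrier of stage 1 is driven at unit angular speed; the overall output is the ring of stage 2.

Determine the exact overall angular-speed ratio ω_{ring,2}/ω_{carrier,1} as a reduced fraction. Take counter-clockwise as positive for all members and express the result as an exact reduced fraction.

117/62

Stage 1: N_ring = 16 + 2·23 = 62
Stage 1: 16(ω_s−ω_c) = −62(ω_r−ω_c),  ω_s=0, ω_c=1
Stage 1: ω_r = 1 − (16/62)(0−1) = 39/31
  ⇒ ω_r¹/ω_c¹ = 39/31
Stage 2: N_ring = 22 + 2·11 = 44
Stage 2: 22(ω_s−ω_c) = −44(ω_r−ω_c),  ω_s=0, ω_c=1
Stage 2: ω_r = 1 − (22/44)(0−1) = 3/2
  ⇒ ω_r²/ω_c² = 3/2
Coupling ω_c² = ω_r¹ ⇒ overall = 39/31 × 3/2 = 117/62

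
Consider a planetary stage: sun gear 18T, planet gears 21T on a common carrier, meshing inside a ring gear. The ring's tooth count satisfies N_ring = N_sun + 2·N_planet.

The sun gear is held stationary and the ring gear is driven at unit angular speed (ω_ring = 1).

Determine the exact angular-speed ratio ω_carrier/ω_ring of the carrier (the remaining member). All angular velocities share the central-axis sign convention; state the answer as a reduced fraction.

N_ring = 18 + 2·21 = 60
18(ω_s−ω_c) = −60(ω_r−ω_c),  ω_s=0, ω_r=1
18(0−ω_c) = −60(1−ω_c)  ⇒  78ω_c = 60  ⇒  ω_c = 10/13
ω_c/ω_r = 10/13

10/13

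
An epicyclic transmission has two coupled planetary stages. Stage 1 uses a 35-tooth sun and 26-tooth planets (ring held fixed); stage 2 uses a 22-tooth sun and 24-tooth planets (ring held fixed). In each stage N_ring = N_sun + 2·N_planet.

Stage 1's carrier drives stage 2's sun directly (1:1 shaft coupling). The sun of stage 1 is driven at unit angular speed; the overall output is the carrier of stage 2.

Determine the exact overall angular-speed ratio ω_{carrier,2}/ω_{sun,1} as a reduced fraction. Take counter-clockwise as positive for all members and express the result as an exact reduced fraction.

Stage 1: N_ring = 35 + 2·26 = 87
Stage 1: 35(ω_s−ω_c) = −87(ω_r−ω_c),  ω_r=0, ω_s=1
Stage 1: 35(1−ω_c) = −87(0−ω_c)  ⇒  122ω_c = 35  ⇒  ω_c = 35/122
  ⇒ ω_c¹/ω_s¹ = 35/122
Stage 2: N_ring = 22 + 2·24 = 70
Stage 2: 22(ω_s−ω_c) = −70(ω_r−ω_c),  ω_r=0, ω_s=1
Stage 2: 22(1−ω_c) = −70(0−ω_c)  ⇒  92ω_c = 22  ⇒  ω_c = 11/46
  ⇒ ω_c²/ω_s² = 11/46
Coupling ω_s² = ω_c¹ ⇒ overall = 35/122 × 11/46 = 385/5612

385/5612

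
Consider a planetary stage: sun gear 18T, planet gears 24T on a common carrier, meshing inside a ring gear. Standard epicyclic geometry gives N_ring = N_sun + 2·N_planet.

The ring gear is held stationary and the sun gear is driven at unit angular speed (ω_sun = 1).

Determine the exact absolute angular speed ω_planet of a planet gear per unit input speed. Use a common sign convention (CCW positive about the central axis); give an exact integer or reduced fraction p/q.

-3/8

N_ring = 18 + 2·24 = 66
18(ω_s−ω_c) = −66(ω_r−ω_c),  ω_r=0, ω_s=1
18(1−ω_c) = −66(0−ω_c)  ⇒  84ω_c = 18  ⇒  ω_c = 3/14
sun–planet: 18·(1−3/14) = −24·(ω_p−ω_c)  ⇒  ω_p−ω_c = −(18/24)·(11/14) = -33/56
ω_p = 3/14 − 33/56 = -3/8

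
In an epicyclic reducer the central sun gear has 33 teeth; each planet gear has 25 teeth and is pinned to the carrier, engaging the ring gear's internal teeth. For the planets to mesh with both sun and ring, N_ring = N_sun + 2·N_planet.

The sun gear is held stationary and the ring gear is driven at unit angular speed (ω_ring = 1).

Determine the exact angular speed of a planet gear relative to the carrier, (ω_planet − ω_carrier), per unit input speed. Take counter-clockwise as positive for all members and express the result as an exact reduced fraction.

2739/2900

N_ring = 33 + 2·25 = 83
33(ω_s−ω_c) = −83(ω_r−ω_c),  ω_s=0, ω_r=1
33(0−ω_c) = −83(1−ω_c)  ⇒  116ω_c = 83  ⇒  ω_c = 83/116
sun–planet: 33·(0−83/116) = −25·(ω_p−ω_c)  ⇒  ω_p−ω_c = −(33/25)·(-83/116) = 2739/2900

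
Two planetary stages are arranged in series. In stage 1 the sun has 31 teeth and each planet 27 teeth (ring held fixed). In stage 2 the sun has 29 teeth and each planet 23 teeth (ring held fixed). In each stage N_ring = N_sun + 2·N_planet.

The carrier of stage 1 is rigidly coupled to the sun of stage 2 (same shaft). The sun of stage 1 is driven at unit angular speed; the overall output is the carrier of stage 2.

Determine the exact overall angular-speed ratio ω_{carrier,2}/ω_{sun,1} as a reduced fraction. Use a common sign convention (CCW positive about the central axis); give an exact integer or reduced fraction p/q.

Stage 1: N_ring = 31 + 2·27 = 85
Stage 1: 31(ω_s−ω_c) = −85(ω_r−ω_c),  ω_r=0, ω_s=1
Stage 1: 31(1−ω_c) = −85(0−ω_c)  ⇒  116ω_c = 31  ⇒  ω_c = 31/116
  ⇒ ω_c¹/ω_s¹ = 31/116
Stage 2: N_ring = 29 + 2·23 = 75
Stage 2: 29(ω_s−ω_c) = −75(ω_r−ω_c),  ω_r=0, ω_s=1
Stage 2: 29(1−ω_c) = −75(0−ω_c)  ⇒  104ω_c = 29  ⇒  ω_c = 29/104
  ⇒ ω_c²/ω_s² = 29/104
Coupling ω_s² = ω_c¹ ⇒ overall = 31/116 × 29/104 = 31/416

31/416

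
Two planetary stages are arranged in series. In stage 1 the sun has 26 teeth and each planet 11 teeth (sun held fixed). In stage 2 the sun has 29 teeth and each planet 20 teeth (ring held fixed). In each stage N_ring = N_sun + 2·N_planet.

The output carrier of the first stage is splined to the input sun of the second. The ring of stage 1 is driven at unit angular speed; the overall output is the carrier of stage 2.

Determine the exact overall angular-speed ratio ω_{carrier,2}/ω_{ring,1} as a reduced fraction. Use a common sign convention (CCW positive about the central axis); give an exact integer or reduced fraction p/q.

Stage 1: N_ring = 26 + 2·11 = 48
Stage 1: 26(ω_s−ω_c) = −48(ω_r−ω_c),  ω_s=0, ω_r=1
Stage 1: 26(0−ω_c) = −48(1−ω_c)  ⇒  74ω_c = 48  ⇒  ω_c = 24/37
  ⇒ ω_c¹/ω_r¹ = 24/37
Stage 2: N_ring = 29 + 2·20 = 69
Stage 2: 29(ω_s−ω_c) = −69(ω_r−ω_c),  ω_r=0, ω_s=1
Stage 2: 29(1−ω_c) = −69(0−ω_c)  ⇒  98ω_c = 29  ⇒  ω_c = 29/98
  ⇒ ω_c²/ω_s² = 29/98
Coupling ω_s² = ω_c¹ ⇒ overall = 24/37 × 29/98 = 348/1813

348/1813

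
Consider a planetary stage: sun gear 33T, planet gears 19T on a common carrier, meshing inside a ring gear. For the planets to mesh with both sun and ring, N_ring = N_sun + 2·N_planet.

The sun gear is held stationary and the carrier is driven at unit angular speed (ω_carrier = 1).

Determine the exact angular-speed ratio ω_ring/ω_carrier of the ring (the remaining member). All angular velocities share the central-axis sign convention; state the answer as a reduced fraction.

N_ring = 33 + 2·19 = 71
33(ω_s−ω_c) = −71(ω_r−ω_c),  ω_s=0, ω_c=1
ω_r = 1 − (33/71)(0−1) = 104/71
ω_r/ω_c = 104/71

104/71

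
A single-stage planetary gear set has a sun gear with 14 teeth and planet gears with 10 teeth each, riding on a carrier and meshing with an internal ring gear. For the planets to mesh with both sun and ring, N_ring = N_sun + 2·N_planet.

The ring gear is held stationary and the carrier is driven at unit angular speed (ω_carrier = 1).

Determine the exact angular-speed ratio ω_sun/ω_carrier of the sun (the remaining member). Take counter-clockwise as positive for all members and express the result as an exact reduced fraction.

N_ring = 14 + 2·10 = 34
14(ω_s−ω_c) = −34(ω_r−ω_c),  ω_r=0, ω_c=1
ω_s = 1 − (34/14)(0−1) = 24/7
ω_s/ω_c = 24/7

24/7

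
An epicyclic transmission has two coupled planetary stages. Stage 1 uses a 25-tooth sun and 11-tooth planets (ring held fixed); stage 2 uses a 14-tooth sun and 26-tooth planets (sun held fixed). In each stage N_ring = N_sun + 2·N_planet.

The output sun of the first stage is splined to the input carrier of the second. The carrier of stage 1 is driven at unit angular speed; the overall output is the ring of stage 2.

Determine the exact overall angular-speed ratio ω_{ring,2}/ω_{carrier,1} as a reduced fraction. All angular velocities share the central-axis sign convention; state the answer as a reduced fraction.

192/55

Stage 1: N_ring = 25 + 2·11 = 47
Stage 1: 25(ω_s−ω_c) = −47(ω_r−ω_c),  ω_r=0, ω_c=1
Stage 1: ω_s = 1 − (47/25)(0−1) = 72/25
  ⇒ ω_s¹/ω_c¹ = 72/25
Stage 2: N_ring = 14 + 2·26 = 66
Stage 2: 14(ω_s−ω_c) = −66(ω_r−ω_c),  ω_s=0, ω_c=1
Stage 2: ω_r = 1 − (14/66)(0−1) = 40/33
  ⇒ ω_r²/ω_c² = 40/33
Coupling ω_c² = ω_s¹ ⇒ overall = 72/25 × 40/33 = 192/55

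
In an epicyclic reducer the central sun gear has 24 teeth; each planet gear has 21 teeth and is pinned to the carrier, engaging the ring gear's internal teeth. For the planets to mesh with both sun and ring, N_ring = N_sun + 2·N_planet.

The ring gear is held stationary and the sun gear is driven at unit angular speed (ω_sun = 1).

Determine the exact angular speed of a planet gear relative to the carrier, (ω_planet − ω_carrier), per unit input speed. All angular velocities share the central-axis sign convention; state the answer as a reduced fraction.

N_ring = 24 + 2·21 = 66
24(ω_s−ω_c) = −66(ω_r−ω_c),  ω_r=0, ω_s=1
24(1−ω_c) = −66(0−ω_c)  ⇒  90ω_c = 24  ⇒  ω_c = 4/15
sun–planet: 24·(1−4/15) = −21·(ω_p−ω_c)  ⇒  ω_p−ω_c = −(24/21)·(11/15) = -88/105

-88/105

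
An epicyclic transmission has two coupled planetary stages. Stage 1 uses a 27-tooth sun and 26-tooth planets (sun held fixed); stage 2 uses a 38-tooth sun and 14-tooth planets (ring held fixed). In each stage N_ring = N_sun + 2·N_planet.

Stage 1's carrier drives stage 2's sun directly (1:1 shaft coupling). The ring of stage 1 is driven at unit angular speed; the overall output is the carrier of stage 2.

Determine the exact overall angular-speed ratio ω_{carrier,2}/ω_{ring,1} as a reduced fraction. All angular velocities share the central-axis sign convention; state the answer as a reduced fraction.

1501/5512

Stage 1: N_ring = 27 + 2·26 = 79
Stage 1: 27(ω_s−ω_c) = −79(ω_r−ω_c),  ω_s=0, ω_r=1
Stage 1: 27(0−ω_c) = −79(1−ω_c)  ⇒  106ω_c = 79  ⇒  ω_c = 79/106
  ⇒ ω_c¹/ω_r¹ = 79/106
Stage 2: N_ring = 38 + 2·14 = 66
Stage 2: 38(ω_s−ω_c) = −66(ω_r−ω_c),  ω_r=0, ω_s=1
Stage 2: 38(1−ω_c) = −66(0−ω_c)  ⇒  104ω_c = 38  ⇒  ω_c = 19/52
  ⇒ ω_c²/ω_s² = 19/52
Coupling ω_s² = ω_c¹ ⇒ overall = 79/106 × 19/52 = 1501/5512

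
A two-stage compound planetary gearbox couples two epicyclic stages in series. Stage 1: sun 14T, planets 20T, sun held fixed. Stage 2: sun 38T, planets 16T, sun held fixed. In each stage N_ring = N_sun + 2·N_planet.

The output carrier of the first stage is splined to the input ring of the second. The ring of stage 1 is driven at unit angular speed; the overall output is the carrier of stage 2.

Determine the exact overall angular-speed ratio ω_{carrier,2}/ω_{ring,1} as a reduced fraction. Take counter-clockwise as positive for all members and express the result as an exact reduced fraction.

Stage 1: N_ring = 14 + 2·20 = 54
Stage 1: 14(ω_s−ω_c) = −54(ω_r−ω_c),  ω_s=0, ω_r=1
Stage 1: 14(0−ω_c) = −54(1−ω_c)  ⇒  68ω_c = 54  ⇒  ω_c = 27/34
  ⇒ ω_c¹/ω_r¹ = 27/34
Stage 2: N_ring = 38 + 2·16 = 70
Stage 2: 38(ω_s−ω_c) = −70(ω_r−ω_c),  ω_s=0, ω_r=1
Stage 2: 38(0−ω_c) = −70(1−ω_c)  ⇒  108ω_c = 70  ⇒  ω_c = 35/54
  ⇒ ω_c²/ω_r² = 35/54
Coupling ω_r² = ω_c¹ ⇒ overall = 27/34 × 35/54 = 35/68

35/68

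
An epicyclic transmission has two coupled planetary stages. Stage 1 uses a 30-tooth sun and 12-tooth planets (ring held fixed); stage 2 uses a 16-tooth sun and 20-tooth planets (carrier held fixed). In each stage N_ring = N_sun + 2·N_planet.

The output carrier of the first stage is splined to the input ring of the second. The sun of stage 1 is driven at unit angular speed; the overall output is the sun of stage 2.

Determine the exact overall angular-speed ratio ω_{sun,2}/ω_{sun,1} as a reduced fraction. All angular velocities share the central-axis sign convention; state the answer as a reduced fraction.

Stage 1: N_ring = 30 + 2·12 = 54
Stage 1: 30(ω_s−ω_c) = −54(ω_r−ω_c),  ω_r=0, ω_s=1
Stage 1: 30(1−ω_c) = −54(0−ω_c)  ⇒  84ω_c = 30  ⇒  ω_c = 5/14
  ⇒ ω_c¹/ω_s¹ = 5/14
Stage 2: N_ring = 16 + 2·20 = 56
Stage 2: 16(ω_s−ω_c) = −56(ω_r−ω_c),  ω_c=0, ω_r=1
Stage 2: ω_s = 0 − (56/16)(1−0) = -7/2
  ⇒ ω_s²/ω_r² = -7/2
Coupling ω_r² = ω_c¹ ⇒ overall = 5/14 × -7/2 = -5/4

-5/4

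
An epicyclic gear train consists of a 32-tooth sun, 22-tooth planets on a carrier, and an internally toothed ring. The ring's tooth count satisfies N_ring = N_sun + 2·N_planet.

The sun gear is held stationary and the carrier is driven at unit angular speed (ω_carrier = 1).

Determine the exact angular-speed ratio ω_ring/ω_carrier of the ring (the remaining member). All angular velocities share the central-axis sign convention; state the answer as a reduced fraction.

27/19

N_ring = 32 + 2·22 = 76
32(ω_s−ω_c) = −76(ω_r−ω_c),  ω_s=0, ω_c=1
ω_r = 1 − (32/76)(0−1) = 27/19
ω_r/ω_c = 27/19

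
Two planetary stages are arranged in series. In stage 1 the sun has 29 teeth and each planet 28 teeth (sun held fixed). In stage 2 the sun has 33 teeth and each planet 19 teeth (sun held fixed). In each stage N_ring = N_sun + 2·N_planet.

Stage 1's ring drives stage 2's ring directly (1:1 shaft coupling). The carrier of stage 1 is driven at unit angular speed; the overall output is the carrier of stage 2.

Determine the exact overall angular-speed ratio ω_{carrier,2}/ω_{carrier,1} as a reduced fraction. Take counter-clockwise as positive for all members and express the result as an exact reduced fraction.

4047/4420

Stage 1: N_ring = 29 + 2·28 = 85
Stage 1: 29(ω_s−ω_c) = −85(ω_r−ω_c),  ω_s=0, ω_c=1
Stage 1: ω_r = 1 − (29/85)(0−1) = 114/85
  ⇒ ω_r¹/ω_c¹ = 114/85
Stage 2: N_ring = 33 + 2·19 = 71
Stage 2: 33(ω_s−ω_c) = −71(ω_r−ω_c),  ω_s=0, ω_r=1
Stage 2: 33(0−ω_c) = −71(1−ω_c)  ⇒  104ω_c = 71  ⇒  ω_c = 71/104
  ⇒ ω_c²/ω_r² = 71/104
Coupling ω_r² = ω_r¹ ⇒ overall = 114/85 × 71/104 = 4047/4420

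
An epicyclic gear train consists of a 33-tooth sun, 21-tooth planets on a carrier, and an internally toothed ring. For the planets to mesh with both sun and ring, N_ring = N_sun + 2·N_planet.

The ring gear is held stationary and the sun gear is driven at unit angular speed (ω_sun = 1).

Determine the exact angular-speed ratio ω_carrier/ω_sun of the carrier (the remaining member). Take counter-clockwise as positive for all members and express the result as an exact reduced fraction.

N_ring = 33 + 2·21 = 75
33(ω_s−ω_c) = −75(ω_r−ω_c),  ω_r=0, ω_s=1
33(1−ω_c) = −75(0−ω_c)  ⇒  108ω_c = 33  ⇒  ω_c = 11/36
ω_c/ω_s = 11/36

11/36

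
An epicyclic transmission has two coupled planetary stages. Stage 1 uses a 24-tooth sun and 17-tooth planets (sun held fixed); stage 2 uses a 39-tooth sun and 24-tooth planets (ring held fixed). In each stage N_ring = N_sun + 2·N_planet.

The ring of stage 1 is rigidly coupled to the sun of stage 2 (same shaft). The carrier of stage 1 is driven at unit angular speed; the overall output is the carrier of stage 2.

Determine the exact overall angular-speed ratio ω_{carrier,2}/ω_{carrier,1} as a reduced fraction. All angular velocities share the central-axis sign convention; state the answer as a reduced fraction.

Stage 1: N_ring = 24 + 2·17 = 58
Stage 1: 24(ω_s−ω_c) = −58(ω_r−ω_c),  ω_s=0, ω_c=1
Stage 1: ω_r = 1 − (24/58)(0−1) = 41/29
  ⇒ ω_r¹/ω_c¹ = 41/29
Stage 2: N_ring = 39 + 2·24 = 87
Stage 2: 39(ω_s−ω_c) = −87(ω_r−ω_c),  ω_r=0, ω_s=1
Stage 2: 39(1−ω_c) = −87(0−ω_c)  ⇒  126ω_c = 39  ⇒  ω_c = 13/42
  ⇒ ω_c²/ω_s² = 13/42
Coupling ω_s² = ω_r¹ ⇒ overall = 41/29 × 13/42 = 533/1218

533/1218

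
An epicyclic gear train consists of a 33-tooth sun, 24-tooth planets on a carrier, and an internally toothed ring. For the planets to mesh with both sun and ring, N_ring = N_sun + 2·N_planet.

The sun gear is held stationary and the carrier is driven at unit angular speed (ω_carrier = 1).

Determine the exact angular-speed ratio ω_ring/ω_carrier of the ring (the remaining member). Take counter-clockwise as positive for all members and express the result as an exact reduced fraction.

N_ring = 33 + 2·24 = 81
33(ω_s−ω_c) = −81(ω_r−ω_c),  ω_s=0, ω_c=1
ω_r = 1 − (33/81)(0−1) = 38/27
ω_r/ω_c = 38/27

38/27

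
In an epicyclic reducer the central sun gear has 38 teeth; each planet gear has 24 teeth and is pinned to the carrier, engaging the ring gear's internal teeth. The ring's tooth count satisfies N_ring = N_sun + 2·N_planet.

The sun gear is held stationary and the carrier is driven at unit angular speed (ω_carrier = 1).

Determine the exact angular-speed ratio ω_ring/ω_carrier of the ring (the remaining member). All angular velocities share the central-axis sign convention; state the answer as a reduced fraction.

N_ring = 38 + 2·24 = 86
38(ω_s−ω_c) = −86(ω_r−ω_c),  ω_s=0, ω_c=1
ω_r = 1 − (38/86)(0−1) = 62/43
ω_r/ω_c = 62/43

62/43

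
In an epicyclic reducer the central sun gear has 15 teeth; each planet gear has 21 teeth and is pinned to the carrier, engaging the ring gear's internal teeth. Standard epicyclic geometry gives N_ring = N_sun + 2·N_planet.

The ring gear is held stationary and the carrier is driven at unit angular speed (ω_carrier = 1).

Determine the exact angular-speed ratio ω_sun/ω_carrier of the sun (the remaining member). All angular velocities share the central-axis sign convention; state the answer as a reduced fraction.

24/5

N_ring = 15 + 2·21 = 57
15(ω_s−ω_c) = −57(ω_r−ω_c),  ω_r=0, ω_c=1
ω_s = 1 − (57/15)(0−1) = 24/5
ω_s/ω_c = 24/5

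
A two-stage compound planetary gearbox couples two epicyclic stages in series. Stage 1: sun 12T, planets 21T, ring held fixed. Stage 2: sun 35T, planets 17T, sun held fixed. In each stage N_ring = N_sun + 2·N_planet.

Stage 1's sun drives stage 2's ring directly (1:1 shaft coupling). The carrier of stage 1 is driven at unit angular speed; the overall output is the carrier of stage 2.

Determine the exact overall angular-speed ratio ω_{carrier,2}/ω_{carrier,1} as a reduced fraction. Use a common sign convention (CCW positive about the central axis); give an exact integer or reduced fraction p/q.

Stage 1: N_ring = 12 + 2·21 = 54
Stage 1: 12(ω_s−ω_c) = −54(ω_r−ω_c),  ω_r=0, ω_c=1
Stage 1: ω_s = 1 − (54/12)(0−1) = 11/2
  ⇒ ω_s¹/ω_c¹ = 11/2
Stage 2: N_ring = 35 + 2·17 = 69
Stage 2: 35(ω_s−ω_c) = −69(ω_r−ω_c),  ω_s=0, ω_r=1
Stage 2: 35(0−ω_c) = −69(1−ω_c)  ⇒  104ω_c = 69  ⇒  ω_c = 69/104
  ⇒ ω_c²/ω_r² = 69/104
Coupling ω_r² = ω_s¹ ⇒ overall = 11/2 × 69/104 = 759/208

759/208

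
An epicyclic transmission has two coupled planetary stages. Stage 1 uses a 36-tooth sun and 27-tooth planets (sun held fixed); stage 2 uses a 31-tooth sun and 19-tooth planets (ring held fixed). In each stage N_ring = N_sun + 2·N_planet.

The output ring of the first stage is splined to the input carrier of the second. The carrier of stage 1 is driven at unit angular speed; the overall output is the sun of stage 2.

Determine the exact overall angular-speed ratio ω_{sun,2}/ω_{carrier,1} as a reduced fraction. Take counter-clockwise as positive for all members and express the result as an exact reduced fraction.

140/31

Stage 1: N_ring = 36 + 2·27 = 90
Stage 1: 36(ω_s−ω_c) = −90(ω_r−ω_c),  ω_s=0, ω_c=1
Stage 1: ω_r = 1 − (36/90)(0−1) = 7/5
  ⇒ ω_r¹/ω_c¹ = 7/5
Stage 2: N_ring = 31 + 2·19 = 69
Stage 2: 31(ω_s−ω_c) = −69(ω_r−ω_c),  ω_r=0, ω_c=1
Stage 2: ω_s = 1 − (69/31)(0−1) = 100/31
  ⇒ ω_s²/ω_c² = 100/31
Coupling ω_c² = ω_r¹ ⇒ overall = 7/5 × 100/31 = 140/31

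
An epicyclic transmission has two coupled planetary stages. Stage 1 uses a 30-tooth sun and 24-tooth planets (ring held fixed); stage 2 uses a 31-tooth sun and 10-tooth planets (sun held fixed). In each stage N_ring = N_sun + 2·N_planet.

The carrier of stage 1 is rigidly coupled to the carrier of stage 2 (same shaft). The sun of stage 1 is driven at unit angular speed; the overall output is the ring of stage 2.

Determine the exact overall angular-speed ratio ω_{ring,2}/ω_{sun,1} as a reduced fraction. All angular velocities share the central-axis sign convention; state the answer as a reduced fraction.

205/459

Stage 1: N_ring = 30 + 2·24 = 78
Stage 1: 30(ω_s−ω_c) = −78(ω_r−ω_c),  ω_r=0, ω_s=1
Stage 1: 30(1−ω_c) = −78(0−ω_c)  ⇒  108ω_c = 30  ⇒  ω_c = 5/18
  ⇒ ω_c¹/ω_s¹ = 5/18
Stage 2: N_ring = 31 + 2·10 = 51
Stage 2: 31(ω_s−ω_c) = −51(ω_r−ω_c),  ω_s=0, ω_c=1
Stage 2: ω_r = 1 − (31/51)(0−1) = 82/51
  ⇒ ω_r²/ω_c² = 82/51
Coupling ω_c² = ω_c¹ ⇒ overall = 5/18 × 82/51 = 205/459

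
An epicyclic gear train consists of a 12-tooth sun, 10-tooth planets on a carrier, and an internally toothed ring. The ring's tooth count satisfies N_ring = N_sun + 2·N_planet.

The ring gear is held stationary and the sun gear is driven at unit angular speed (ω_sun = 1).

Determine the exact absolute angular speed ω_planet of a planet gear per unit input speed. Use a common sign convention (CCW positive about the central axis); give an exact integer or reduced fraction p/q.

-3/5

N_ring = 12 + 2·10 = 32
12(ω_s−ω_c) = −32(ω_r−ω_c),  ω_r=0, ω_s=1
12(1−ω_c) = −32(0−ω_c)  ⇒  44ω_c = 12  ⇒  ω_c = 3/11
sun–planet: 12·(1−3/11) = −10·(ω_p−ω_c)  ⇒  ω_p−ω_c = −(12/10)·(8/11) = -48/55
ω_p = 3/11 − 48/55 = -3/5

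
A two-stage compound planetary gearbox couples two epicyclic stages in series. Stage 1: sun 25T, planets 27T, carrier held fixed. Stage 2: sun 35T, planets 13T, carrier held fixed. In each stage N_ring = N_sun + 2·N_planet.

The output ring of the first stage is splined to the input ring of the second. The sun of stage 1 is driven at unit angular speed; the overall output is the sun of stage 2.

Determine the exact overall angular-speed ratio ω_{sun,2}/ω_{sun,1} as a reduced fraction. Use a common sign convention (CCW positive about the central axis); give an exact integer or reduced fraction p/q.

305/553

Stage 1: N_ring = 25 + 2·27 = 79
Stage 1: 25(ω_s−ω_c) = −79(ω_r−ω_c),  ω_c=0, ω_s=1
Stage 1: ω_r = 0 − (25/79)(1−0) = -25/79
  ⇒ ω_r¹/ω_s¹ = -25/79
Stage 2: N_ring = 35 + 2·13 = 61
Stage 2: 35(ω_s−ω_c) = −61(ω_r−ω_c),  ω_c=0, ω_r=1
Stage 2: ω_s = 0 − (61/35)(1−0) = -61/35
  ⇒ ω_s²/ω_r² = -61/35
Coupling ω_r² = ω_r¹ ⇒ overall = -25/79 × -61/35 = 305/553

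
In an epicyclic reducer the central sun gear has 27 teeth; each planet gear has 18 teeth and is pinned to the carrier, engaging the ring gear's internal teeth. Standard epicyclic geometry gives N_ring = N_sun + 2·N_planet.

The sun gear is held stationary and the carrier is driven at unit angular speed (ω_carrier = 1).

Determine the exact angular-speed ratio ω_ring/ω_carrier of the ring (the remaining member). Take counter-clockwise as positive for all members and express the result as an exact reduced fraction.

N_ring = 27 + 2·18 = 63
27(ω_s−ω_c) = −63(ω_r−ω_c),  ω_s=0, ω_c=1
ω_r = 1 − (27/63)(0−1) = 10/7
ω_r/ω_c = 10/7

10/7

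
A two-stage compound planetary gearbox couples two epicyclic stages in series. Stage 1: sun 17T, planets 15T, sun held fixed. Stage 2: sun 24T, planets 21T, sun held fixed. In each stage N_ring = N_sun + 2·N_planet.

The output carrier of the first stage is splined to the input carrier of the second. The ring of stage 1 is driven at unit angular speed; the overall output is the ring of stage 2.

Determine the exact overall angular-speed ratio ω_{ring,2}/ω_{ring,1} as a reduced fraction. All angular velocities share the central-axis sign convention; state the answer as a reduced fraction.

Stage 1: N_ring = 17 + 2·15 = 47
Stage 1: 17(ω_s−ω_c) = −47(ω_r−ω_c),  ω_s=0, ω_r=1
Stage 1: 17(0−ω_c) = −47(1−ω_c)  ⇒  64ω_c = 47  ⇒  ω_c = 47/64
  ⇒ ω_c¹/ω_r¹ = 47/64
Stage 2: N_ring = 24 + 2·21 = 66
Stage 2: 24(ω_s−ω_c) = −66(ω_r−ω_c),  ω_s=0, ω_c=1
Stage 2: ω_r = 1 − (24/66)(0−1) = 15/11
  ⇒ ω_r²/ω_c² = 15/11
Coupling ω_c² = ω_c¹ ⇒ overall = 47/64 × 15/11 = 705/704

705/704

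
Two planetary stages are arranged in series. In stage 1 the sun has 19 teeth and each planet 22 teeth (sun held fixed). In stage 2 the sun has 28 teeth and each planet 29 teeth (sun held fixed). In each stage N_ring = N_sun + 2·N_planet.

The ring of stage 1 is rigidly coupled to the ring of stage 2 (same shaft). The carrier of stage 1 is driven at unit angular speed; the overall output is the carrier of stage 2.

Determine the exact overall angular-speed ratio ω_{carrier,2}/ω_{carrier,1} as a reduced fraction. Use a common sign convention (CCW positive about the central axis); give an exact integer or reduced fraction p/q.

3526/3591

Stage 1: N_ring = 19 + 2·22 = 63
Stage 1: 19(ω_s−ω_c) = −63(ω_r−ω_c),  ω_s=0, ω_c=1
Stage 1: ω_r = 1 − (19/63)(0−1) = 82/63
  ⇒ ω_r¹/ω_c¹ = 82/63
Stage 2: N_ring = 28 + 2·29 = 86
Stage 2: 28(ω_s−ω_c) = −86(ω_r−ω_c),  ω_s=0, ω_r=1
Stage 2: 28(0−ω_c) = −86(1−ω_c)  ⇒  114ω_c = 86  ⇒  ω_c = 43/57
  ⇒ ω_c²/ω_r² = 43/57
Coupling ω_r² = ω_r¹ ⇒ overall = 82/63 × 43/57 = 3526/3591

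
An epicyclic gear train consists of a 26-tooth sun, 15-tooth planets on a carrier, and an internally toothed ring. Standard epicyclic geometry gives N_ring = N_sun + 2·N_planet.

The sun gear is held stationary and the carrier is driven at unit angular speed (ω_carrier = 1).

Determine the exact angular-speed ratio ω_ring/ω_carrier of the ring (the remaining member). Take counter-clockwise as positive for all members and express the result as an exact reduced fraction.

N_ring = 26 + 2·15 = 56
26(ω_s−ω_c) = −56(ω_r−ω_c),  ω_s=0, ω_c=1
ω_r = 1 − (26/56)(0−1) = 41/28
ω_r/ω_c = 41/28

41/28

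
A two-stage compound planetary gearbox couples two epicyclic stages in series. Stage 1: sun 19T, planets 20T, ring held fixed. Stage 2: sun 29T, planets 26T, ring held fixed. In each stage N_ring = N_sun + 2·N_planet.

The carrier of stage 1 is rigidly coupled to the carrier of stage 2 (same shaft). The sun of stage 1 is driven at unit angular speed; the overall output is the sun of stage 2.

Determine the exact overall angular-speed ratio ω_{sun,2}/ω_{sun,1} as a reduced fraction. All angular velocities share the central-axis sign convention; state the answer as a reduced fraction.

1045/1131

Stage 1: N_ring = 19 + 2·20 = 59
Stage 1: 19(ω_s−ω_c) = −59(ω_r−ω_c),  ω_r=0, ω_s=1
Stage 1: 19(1−ω_c) = −59(0−ω_c)  ⇒  78ω_c = 19  ⇒  ω_c = 19/78
  ⇒ ω_c¹/ω_s¹ = 19/78
Stage 2: N_ring = 29 + 2·26 = 81
Stage 2: 29(ω_s−ω_c) = −81(ω_r−ω_c),  ω_r=0, ω_c=1
Stage 2: ω_s = 1 − (81/29)(0−1) = 110/29
  ⇒ ω_s²/ω_c² = 110/29
Coupling ω_c² = ω_c¹ ⇒ overall = 19/78 × 110/29 = 1045/1131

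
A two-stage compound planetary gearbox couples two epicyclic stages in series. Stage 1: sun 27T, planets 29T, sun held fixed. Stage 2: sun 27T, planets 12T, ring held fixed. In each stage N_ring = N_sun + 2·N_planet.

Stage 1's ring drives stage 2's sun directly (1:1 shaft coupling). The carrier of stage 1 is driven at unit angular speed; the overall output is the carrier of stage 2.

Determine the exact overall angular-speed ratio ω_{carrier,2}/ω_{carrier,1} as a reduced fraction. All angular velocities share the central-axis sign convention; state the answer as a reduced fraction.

Stage 1: N_ring = 27 + 2·29 = 85
Stage 1: 27(ω_s−ω_c) = −85(ω_r−ω_c),  ω_s=0, ω_c=1
Stage 1: ω_r = 1 − (27/85)(0−1) = 112/85
  ⇒ ω_r¹/ω_c¹ = 112/85
Stage 2: N_ring = 27 + 2·12 = 51
Stage 2: 27(ω_s−ω_c) = −51(ω_r−ω_c),  ω_r=0, ω_s=1
Stage 2: 27(1−ω_c) = −51(0−ω_c)  ⇒  78ω_c = 27  ⇒  ω_c = 9/26
  ⇒ ω_c²/ω_s² = 9/26
Coupling ω_s² = ω_r¹ ⇒ overall = 112/85 × 9/26 = 504/1105

504/1105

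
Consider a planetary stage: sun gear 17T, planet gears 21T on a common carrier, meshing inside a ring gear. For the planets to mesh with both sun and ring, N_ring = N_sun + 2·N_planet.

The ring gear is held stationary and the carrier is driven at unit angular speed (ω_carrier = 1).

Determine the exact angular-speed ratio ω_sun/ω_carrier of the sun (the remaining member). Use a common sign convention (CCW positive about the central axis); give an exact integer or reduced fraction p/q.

N_ring = 17 + 2·21 = 59
17(ω_s−ω_c) = −59(ω_r−ω_c),  ω_r=0, ω_c=1
ω_s = 1 − (59/17)(0−1) = 76/17
ω_s/ω_c = 76/17

76/17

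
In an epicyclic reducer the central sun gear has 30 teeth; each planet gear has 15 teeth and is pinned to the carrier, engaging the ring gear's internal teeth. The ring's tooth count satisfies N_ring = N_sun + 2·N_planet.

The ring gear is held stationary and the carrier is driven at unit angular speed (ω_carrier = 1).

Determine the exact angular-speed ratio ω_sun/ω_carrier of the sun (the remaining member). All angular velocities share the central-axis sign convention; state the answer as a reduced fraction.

3

N_ring = 30 + 2·15 = 60
30(ω_s−ω_c) = −60(ω_r−ω_c),  ω_r=0, ω_c=1
ω_s = 1 − (60/30)(0−1) = 3
ω_s/ω_c = 3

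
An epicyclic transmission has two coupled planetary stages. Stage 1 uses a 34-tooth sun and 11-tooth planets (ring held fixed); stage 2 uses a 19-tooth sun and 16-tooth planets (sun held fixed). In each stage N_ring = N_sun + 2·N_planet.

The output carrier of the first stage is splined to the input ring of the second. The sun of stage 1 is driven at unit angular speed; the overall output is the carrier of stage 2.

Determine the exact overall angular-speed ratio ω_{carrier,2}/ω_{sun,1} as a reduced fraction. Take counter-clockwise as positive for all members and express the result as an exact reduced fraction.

Stage 1: N_ring = 34 + 2·11 = 56
Stage 1: 34(ω_s−ω_c) = −56(ω_r−ω_c),  ω_r=0, ω_s=1
Stage 1: 34(1−ω_c) = −56(0−ω_c)  ⇒  90ω_c = 34  ⇒  ω_c = 17/45
  ⇒ ω_c¹/ω_s¹ = 17/45
Stage 2: N_ring = 19 + 2·16 = 51
Stage 2: 19(ω_s−ω_c) = −51(ω_r−ω_c),  ω_s=0, ω_r=1
Stage 2: 19(0−ω_c) = −51(1−ω_c)  ⇒  70ω_c = 51  ⇒  ω_c = 51/70
  ⇒ ω_c²/ω_r² = 51/70
Coupling ω_r² = ω_c¹ ⇒ overall = 17/45 × 51/70 = 289/1050

289/1050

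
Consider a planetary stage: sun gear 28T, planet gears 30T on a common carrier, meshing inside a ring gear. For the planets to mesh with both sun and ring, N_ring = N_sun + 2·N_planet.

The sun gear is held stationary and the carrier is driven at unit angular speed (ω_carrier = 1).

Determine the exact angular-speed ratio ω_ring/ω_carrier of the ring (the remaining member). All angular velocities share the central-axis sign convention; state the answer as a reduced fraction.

29/22

N_ring = 28 + 2·30 = 88
28(ω_s−ω_c) = −88(ω_r−ω_c),  ω_s=0, ω_c=1
ω_r = 1 − (28/88)(0−1) = 29/22
ω_r/ω_c = 29/22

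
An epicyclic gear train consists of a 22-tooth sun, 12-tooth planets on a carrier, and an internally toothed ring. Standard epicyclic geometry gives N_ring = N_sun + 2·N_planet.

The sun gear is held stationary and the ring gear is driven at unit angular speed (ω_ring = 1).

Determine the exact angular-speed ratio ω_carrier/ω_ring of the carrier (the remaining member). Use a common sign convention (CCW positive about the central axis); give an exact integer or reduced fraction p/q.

N_ring = 22 + 2·12 = 46
22(ω_s−ω_c) = −46(ω_r−ω_c),  ω_s=0, ω_r=1
22(0−ω_c) = −46(1−ω_c)  ⇒  68ω_c = 46  ⇒  ω_c = 23/34
ω_c/ω_r = 23/34

23/34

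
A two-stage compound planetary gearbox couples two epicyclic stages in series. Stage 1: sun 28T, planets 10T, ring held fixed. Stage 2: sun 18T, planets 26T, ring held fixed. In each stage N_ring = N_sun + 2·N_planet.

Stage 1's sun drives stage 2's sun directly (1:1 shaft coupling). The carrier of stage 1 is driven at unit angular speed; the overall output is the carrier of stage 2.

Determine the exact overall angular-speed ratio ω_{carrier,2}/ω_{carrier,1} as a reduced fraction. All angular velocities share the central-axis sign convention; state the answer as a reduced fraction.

Stage 1: N_ring = 28 + 2·10 = 48
Stage 1: 28(ω_s−ω_c) = −48(ω_r−ω_c),  ω_r=0, ω_c=1
Stage 1: ω_s = 1 − (48/28)(0−1) = 19/7
  ⇒ ω_s¹/ω_c¹ = 19/7
Stage 2: N_ring = 18 + 2·26 = 70
Stage 2: 18(ω_s−ω_c) = −70(ω_r−ω_c),  ω_r=0, ω_s=1
Stage 2: 18(1−ω_c) = −70(0−ω_c)  ⇒  88ω_c = 18  ⇒  ω_c = 9/44
  ⇒ ω_c²/ω_s² = 9/44
Coupling ω_s² = ω_s¹ ⇒ overall = 19/7 × 9/44 = 171/308

171/308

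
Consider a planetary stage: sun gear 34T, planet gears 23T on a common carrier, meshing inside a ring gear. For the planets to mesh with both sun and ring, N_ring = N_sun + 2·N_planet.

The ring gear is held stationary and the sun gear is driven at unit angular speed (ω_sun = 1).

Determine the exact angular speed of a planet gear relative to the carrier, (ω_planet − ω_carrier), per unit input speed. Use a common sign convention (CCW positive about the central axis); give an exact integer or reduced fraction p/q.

N_ring = 34 + 2·23 = 80
34(ω_s−ω_c) = −80(ω_r−ω_c),  ω_r=0, ω_s=1
34(1−ω_c) = −80(0−ω_c)  ⇒  114ω_c = 34  ⇒  ω_c = 17/57
sun–planet: 34·(1−17/57) = −23·(ω_p−ω_c)  ⇒  ω_p−ω_c = −(34/23)·(40/57) = -1360/1311

-1360/1311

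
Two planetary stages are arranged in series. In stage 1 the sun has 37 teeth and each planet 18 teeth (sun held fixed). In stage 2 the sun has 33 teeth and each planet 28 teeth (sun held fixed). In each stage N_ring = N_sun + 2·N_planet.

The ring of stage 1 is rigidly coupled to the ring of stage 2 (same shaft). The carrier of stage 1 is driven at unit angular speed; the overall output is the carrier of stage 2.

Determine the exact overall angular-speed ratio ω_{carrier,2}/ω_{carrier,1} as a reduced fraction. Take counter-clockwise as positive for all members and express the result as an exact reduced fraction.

4895/4453

Stage 1: N_ring = 37 + 2·18 = 73
Stage 1: 37(ω_s−ω_c) = −73(ω_r−ω_c),  ω_s=0, ω_c=1
Stage 1: ω_r = 1 − (37/73)(0−1) = 110/73
  ⇒ ω_r¹/ω_c¹ = 110/73
Stage 2: N_ring = 33 + 2·28 = 89
Stage 2: 33(ω_s−ω_c) = −89(ω_r−ω_c),  ω_s=0, ω_r=1
Stage 2: 33(0−ω_c) = −89(1−ω_c)  ⇒  122ω_c = 89  ⇒  ω_c = 89/122
  ⇒ ω_c²/ω_r² = 89/122
Coupling ω_r² = ω_r¹ ⇒ overall = 110/73 × 89/122 = 4895/4453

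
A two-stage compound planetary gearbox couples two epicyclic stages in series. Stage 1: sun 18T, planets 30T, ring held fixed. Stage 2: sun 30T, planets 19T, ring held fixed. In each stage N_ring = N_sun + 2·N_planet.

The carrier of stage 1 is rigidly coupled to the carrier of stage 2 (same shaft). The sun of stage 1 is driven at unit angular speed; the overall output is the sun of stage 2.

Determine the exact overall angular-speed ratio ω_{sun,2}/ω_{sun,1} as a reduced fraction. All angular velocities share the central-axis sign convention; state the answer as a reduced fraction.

49/80

Stage 1: N_ring = 18 + 2·30 = 78
Stage 1: 18(ω_s−ω_c) = −78(ω_r−ω_c),  ω_r=0, ω_s=1
Stage 1: 18(1−ω_c) = −78(0−ω_c)  ⇒  96ω_c = 18  ⇒  ω_c = 3/16
  ⇒ ω_c¹/ω_s¹ = 3/16
Stage 2: N_ring = 30 + 2·19 = 68
Stage 2: 30(ω_s−ω_c) = −68(ω_r−ω_c),  ω_r=0, ω_c=1
Stage 2: ω_s = 1 − (68/30)(0−1) = 49/15
  ⇒ ω_s²/ω_c² = 49/15
Coupling ω_c² = ω_c¹ ⇒ overall = 3/16 × 49/15 = 49/80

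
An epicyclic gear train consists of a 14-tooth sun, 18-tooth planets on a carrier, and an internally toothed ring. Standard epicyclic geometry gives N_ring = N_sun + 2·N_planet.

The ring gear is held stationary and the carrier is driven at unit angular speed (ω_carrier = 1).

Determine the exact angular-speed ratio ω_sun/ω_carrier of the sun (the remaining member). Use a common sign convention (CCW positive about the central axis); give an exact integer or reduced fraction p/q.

32/7

N_ring = 14 + 2·18 = 50
14(ω_s−ω_c) = −50(ω_r−ω_c),  ω_r=0, ω_c=1
ω_s = 1 − (50/14)(0−1) = 32/7
ω_s/ω_c = 32/7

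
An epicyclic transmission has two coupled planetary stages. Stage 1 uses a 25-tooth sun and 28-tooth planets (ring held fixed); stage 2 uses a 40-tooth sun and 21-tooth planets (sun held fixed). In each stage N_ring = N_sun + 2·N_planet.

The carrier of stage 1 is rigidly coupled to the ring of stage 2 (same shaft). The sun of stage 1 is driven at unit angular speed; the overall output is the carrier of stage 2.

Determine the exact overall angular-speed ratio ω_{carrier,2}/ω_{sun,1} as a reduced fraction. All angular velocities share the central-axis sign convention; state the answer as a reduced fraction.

Stage 1: N_ring = 25 + 2·28 = 81
Stage 1: 25(ω_s−ω_c) = −81(ω_r−ω_c),  ω_r=0, ω_s=1
Stage 1: 25(1−ω_c) = −81(0−ω_c)  ⇒  106ω_c = 25  ⇒  ω_c = 25/106
  ⇒ ω_c¹/ω_s¹ = 25/106
Stage 2: N_ring = 40 + 2·21 = 82
Stage 2: 40(ω_s−ω_c) = −82(ω_r−ω_c),  ω_s=0, ω_r=1
Stage 2: 40(0−ω_c) = −82(1−ω_c)  ⇒  122ω_c = 82  ⇒  ω_c = 41/61
  ⇒ ω_c²/ω_r² = 41/61
Coupling ω_r² = ω_c¹ ⇒ overall = 25/106 × 41/61 = 1025/6466

1025/6466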